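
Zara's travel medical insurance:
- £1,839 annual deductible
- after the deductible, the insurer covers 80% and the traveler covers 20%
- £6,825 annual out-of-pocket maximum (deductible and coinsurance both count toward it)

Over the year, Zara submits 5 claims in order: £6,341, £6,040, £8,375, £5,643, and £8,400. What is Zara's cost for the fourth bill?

Bill 1, £6,341: deductible takes £1,839, £4,502 remains; traveler's 20% is £900.40. Traveler owes £2,739.40 (running OOP £2,739.40).
Bill 2, £6,040: 20% coinsurance on £6,040 = £1,208. Traveler pays £1,208; OOP now £3,947.40.
Bill 3, £8,375: 20% coinsurance on £8,375 = £1,675. Traveler pays £1,675; OOP now £5,622.40.
Bill 4, £5,643: deductible already satisfied, so traveler's share is 20% × £5,643 = £1,128.60. Traveler owes £1,128.60 (running OOP £6,751).

£1,128.60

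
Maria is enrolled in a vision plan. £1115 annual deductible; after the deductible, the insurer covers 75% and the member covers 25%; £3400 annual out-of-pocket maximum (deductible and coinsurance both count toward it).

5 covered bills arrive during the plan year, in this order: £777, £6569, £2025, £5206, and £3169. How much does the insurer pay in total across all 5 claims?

#1 (£777): all of it applies to the deductible. Member pays £777; OOP now £777. Insurer: £777 − £777 = £0.
#2 (£6569): £338 finishes the deductible; £6231 goes to coinsurance; coinsurance £6231 × 25% = £1557.75. Member pays £1895.75; OOP now £2672.75. Insurer: £6569 − £1895.75 = £4673.25.
#3 (£2025): 25% coinsurance on £2025 = £506.25. Cost to member: £506.25. OOP to date £3179. Insurer: £2025 − £506.25 = £1518.75.
#4 (£5206): deductible met; 25% of £5206 = £1301.50. Adding that to £3179 gives £4480.50, past the £3400 cap; member pays only £3400 − £3179 = £221. Plan pays £5206 − £221 = £4985.
#5 (£3169): 25% coinsurance on £3169 = £792.25. That would push OOP to £4192.25, over the £3400 cap, so member pays £3400 − £3400 = £0. Insurer: £3169 − £0 = £3169.
Insurer total: £0 + £4673.25 + £1518.75 + £4985 + £3169 = £14346.

£14346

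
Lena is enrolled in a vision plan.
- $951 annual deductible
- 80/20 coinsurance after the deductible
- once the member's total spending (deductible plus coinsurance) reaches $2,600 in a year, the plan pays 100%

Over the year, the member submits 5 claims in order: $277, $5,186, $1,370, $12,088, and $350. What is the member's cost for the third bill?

$274

Claim 1 — $277: fully absorbed by the deductible. Member pays $277; OOP now $277.
Claim 2 — $5,186: $674 to deductible, leaving $4,512; 20% of $4,512 = $902.40. Cost to member: $1,576.40. OOP to date $1,853.40.
Claim 3 — $1,370: 20% coinsurance on $1,370 = $274. Member pays $274; OOP now $2,127.40.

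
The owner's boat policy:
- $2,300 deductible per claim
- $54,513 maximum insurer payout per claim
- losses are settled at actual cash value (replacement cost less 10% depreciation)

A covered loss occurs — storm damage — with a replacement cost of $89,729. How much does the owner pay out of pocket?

Depreciate 10%: the covered value is $89,729 × 0.9 = $80,756.10.
Subtract the deductible: $80,756.10 − $2,300 = $78,456.10.
$78,456.10 exceeds the $54,513 limit, so the insurer pays the limit: $54,513.
Owner's share is the uncovered remainder: $89,729 − $54,513 = $35,216.

$35,216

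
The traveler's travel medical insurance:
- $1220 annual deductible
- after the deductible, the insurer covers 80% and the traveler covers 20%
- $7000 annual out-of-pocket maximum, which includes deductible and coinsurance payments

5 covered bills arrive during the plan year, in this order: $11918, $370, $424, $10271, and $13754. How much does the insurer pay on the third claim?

Claim 1 ($11918): $1220 to deductible, leaving $10698; coinsurance $10698 × 20% = $2139.60. Traveler pays $3359.60; OOP now $3359.60. Insurer: $11918 − $3359.60 = $8558.40.
Claim 2 ($370): 20% coinsurance on $370 = $74. Cost to traveler: $74. OOP to date $3433.60. Insurer: $370 − $74 = $296.
Claim 3 ($424): deductible met; 20% of $424 = $84.80. Traveler owes $84.80 (running OOP $3518.40). Insurer: $424 − $84.80 = $339.20.

$339.20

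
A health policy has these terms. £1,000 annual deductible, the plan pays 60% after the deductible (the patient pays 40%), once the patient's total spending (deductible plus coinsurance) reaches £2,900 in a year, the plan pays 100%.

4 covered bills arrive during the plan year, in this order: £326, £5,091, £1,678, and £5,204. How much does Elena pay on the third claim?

Claim 1 — £326: all of it applies to the deductible. Cost to patient: £326. OOP to date £326.
Claim 2 — £5,091: £674 to deductible, leaving £4,417; patient's 40% is £1,766.80. Patient owes £2,440.80 (running OOP £2,766.80).
Claim 3 — £1,678: 40% coinsurance on £1,678 = £671.20. That would push OOP to £3,438, over the £2,900 cap, so patient pays £2,900 − £2,766.80 = £133.20.

£133.20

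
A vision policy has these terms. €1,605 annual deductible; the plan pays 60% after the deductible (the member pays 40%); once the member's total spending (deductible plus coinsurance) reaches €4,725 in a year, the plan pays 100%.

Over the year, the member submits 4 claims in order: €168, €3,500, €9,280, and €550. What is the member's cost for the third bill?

€2,294.80

Claim 1 (€168): fully absorbed by the deductible. Member pays €168; OOP now €168.
Claim 2 (€3,500): €1,437 finishes the deductible; €2,063 goes to coinsurance; coinsurance €2,063 × 40% = €825.20. Cost to member: €2,262.20. OOP to date €2,430.20.
Claim 3 (€9,280): deductible already satisfied, so member's share is 40% × €9,280 = €3,712. OOP would hit €6,142.20 > €4,725, so the cap limits the member to €4,725 − €2,430.20 = €2,294.80.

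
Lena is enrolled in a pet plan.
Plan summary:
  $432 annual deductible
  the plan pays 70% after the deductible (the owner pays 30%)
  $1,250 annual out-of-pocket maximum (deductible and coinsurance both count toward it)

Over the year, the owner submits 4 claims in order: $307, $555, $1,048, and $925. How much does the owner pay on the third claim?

#1 ($307): fully absorbed by the deductible. Owner owes $307 (running OOP $307).
#2 ($555): $125 to deductible, leaving $430; owner's 30% is $129. Owner owes $254 (running OOP $561).
#3 ($1,048): deductible met; 30% of $1,048 = $314.40. Owner owes $314.40 (running OOP $875.40).

$314.40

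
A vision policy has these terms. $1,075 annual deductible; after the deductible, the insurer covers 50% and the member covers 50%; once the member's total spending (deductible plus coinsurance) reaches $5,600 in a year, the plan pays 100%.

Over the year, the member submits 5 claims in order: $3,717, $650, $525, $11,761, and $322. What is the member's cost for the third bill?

#1 ($3,717): $1,075 to deductible, leaving $2,642; coinsurance $2,642 × 50% = $1,321. Cost to member: $2,396. OOP to date $2,396.
#2 ($650): 50% coinsurance on $650 = $325. Cost to member: $325. OOP to date $2,721.
#3 ($525): deductible met; 50% of $525 = $262.50. Member pays $262.50; OOP now $2,983.50.

$262.50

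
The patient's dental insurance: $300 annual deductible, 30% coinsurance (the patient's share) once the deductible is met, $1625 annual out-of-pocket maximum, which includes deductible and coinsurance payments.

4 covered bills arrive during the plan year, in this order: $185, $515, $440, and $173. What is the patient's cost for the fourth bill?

$51.90

Claim 1 — $185: entire amount goes to the deductible. Cost to patient: $185. OOP to date $185.
Claim 2 — $515: $115 to deductible, leaving $400; patient's 30% is $120. Patient owes $235 (running OOP $420).
Claim 3 — $440: deductible met; 30% of $440 = $132. Patient pays $132; OOP now $552.
Claim 4 — $173: 30% coinsurance on $173 = $51.90. Patient pays $51.90; OOP now $603.90.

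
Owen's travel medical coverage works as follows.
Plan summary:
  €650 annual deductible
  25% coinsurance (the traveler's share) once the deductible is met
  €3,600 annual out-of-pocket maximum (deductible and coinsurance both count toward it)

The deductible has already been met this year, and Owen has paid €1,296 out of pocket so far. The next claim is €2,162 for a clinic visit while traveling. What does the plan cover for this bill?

The deductible is already satisfied, so the full bill goes to coinsurance.
25% of €2,162 = €540.50 falls to the traveler.
Cumulative spending €1,296 + €540.50 = €1,836.50 stays under the €3,600 maximum.
The insurer covers the remainder: €2,162 − €540.50 = €1,621.50.

€1,621.50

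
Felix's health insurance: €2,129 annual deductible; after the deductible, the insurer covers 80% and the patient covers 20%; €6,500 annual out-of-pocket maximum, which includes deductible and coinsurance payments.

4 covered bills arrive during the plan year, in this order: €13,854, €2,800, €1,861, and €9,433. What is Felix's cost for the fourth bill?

Claim 1 (€13,854): deductible takes €2,129, €11,725 remains; coinsurance €11,725 × 20% = €2,345. Patient pays €4,474; OOP now €4,474.
Claim 2 (€2,800): deductible already satisfied, so patient's share is 20% × €2,800 = €560. Patient pays €560; OOP now €5,034.
Claim 3 (€1,861): deductible met; 20% of €1,861 = €372.20. Patient owes €372.20 (running OOP €5,406.20).
Claim 4 (€9,433): deductible already satisfied, so patient's share is 20% × €9,433 = €1,886.60. OOP would hit €7,292.80 > €6,500, so the cap limits the patient to €6,500 − €5,406.20 = €1,093.80.

€1,093.80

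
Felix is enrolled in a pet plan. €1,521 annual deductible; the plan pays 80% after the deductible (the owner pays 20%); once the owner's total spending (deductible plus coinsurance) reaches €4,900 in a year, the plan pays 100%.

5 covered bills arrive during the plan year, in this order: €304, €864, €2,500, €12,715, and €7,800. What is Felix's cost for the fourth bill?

€2,543

#1 (€304): entire amount goes to the deductible. Owner owes €304 (running OOP €304).
#2 (€864): all of it applies to the deductible. Owner owes €864 (running OOP €1,168).
#3 (€2,500): deductible takes €353, €2,147 remains; owner's 20% is €429.40. Owner owes €782.40 (running OOP €1,950.40).
#4 (€12,715): 20% coinsurance on €12,715 = €2,543. Cost to owner: €2,543. OOP to date €4,493.40.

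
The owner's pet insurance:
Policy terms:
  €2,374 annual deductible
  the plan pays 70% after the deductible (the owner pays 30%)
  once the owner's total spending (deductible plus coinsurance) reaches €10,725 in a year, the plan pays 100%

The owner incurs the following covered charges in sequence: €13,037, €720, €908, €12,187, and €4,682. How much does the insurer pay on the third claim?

€635.60

Bill 1, €13,037: deductible takes €2,374, €10,663 remains; 30% of €10,663 = €3,198.90. Cost to owner: €5,572.90. OOP to date €5,572.90. Plan pays €13,037 − €5,572.90 = €7,464.10.
Bill 2, €720: 30% coinsurance on €720 = €216. Cost to owner: €216. OOP to date €5,788.90. Plan pays €720 − €216 = €504.
Bill 3, €908: deductible met; 30% of €908 = €272.40. Owner owes €272.40 (running OOP €6,061.30). Plan pays €908 − €272.40 = €635.60.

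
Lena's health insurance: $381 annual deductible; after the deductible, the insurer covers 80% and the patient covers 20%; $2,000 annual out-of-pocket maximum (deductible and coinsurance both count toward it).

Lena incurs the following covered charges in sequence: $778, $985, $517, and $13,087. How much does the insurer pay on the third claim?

$413.60

Bill 1, $778: $381 to deductible, leaving $397; 20% of $397 = $79.40. Patient pays $460.40; OOP now $460.40. Plan pays $778 − $460.40 = $317.60.
Bill 2, $985: deductible already satisfied, so patient's share is 20% × $985 = $197. Patient pays $197; OOP now $657.40. Plan pays $985 − $197 = $788.
Bill 3, $517: deductible already satisfied, so patient's share is 20% × $517 = $103.40. Patient owes $103.40 (running OOP $760.80). Insurer: $517 − $103.40 = $413.60.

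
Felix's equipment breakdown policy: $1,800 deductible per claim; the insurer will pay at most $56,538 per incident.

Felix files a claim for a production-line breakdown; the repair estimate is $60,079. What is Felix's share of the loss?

Subtract the deductible: $60,079 − $1,800 = $58,279.
Since $58,279 > $56,538, the payout is capped at $56,538.
The business owner bears the rest of the original loss: $60,079 − $56,538 = $3,541.

$3,541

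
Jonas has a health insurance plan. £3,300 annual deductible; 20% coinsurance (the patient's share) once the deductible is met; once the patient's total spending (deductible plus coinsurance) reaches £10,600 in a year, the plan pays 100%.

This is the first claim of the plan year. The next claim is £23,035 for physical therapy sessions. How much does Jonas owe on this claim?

£7,247

Deductible not yet touched, so the first £3,300 of the bill goes to the deductible.
The remaining £19,735 (= £23,035 − £3,300) moves to coinsurance.
20% of £19,735 = £3,947 falls to the patient.
So the patient owes £3,300 + £3,947 = £7,247 before any cap.
Total out-of-pocket so far would be £0 + £7,247 = £7,247, below the £10,600 cap — no reduction.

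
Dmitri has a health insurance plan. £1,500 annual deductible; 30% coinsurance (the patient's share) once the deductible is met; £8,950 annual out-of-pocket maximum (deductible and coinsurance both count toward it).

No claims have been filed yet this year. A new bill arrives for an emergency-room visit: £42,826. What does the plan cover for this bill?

Nothing has been paid toward the £1,500 deductible, so the first £1,500 of this charge is applied there.
The remaining £41,326 (= £42,826 − £1,500) moves to coinsurance.
Patient's 30% share of £41,326 is £12,397.80.
So the patient owes £1,500 + £12,397.80 = £13,897.80 before any cap.
Adding £13,897.80 to the £0 already spent would give £13,897.80, which exceeds the £8,950 cap; the patient pays just £8,950 − £0 = £8,950.
The insurer covers the remainder: £42,826 − £8,950 = £33,876.

£33,876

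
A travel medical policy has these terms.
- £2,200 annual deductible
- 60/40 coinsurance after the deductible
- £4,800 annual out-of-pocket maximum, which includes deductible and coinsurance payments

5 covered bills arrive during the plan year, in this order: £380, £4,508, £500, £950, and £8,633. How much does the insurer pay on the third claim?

Claim 1 — £380: entire amount goes to the deductible. Traveler owes £380 (running OOP £380). Insurer: £380 − £380 = £0.
Claim 2 — £4,508: £1,820 finishes the deductible; £2,688 goes to coinsurance; traveler's 40% is £1,075.20. Traveler owes £2,895.20 (running OOP £3,275.20). Plan pays £4,508 − £2,895.20 = £1,612.80.
Claim 3 — £500: 40% coinsurance on £500 = £200. Cost to traveler: £200. OOP to date £3,475.20. Insurer: £500 − £200 = £300.

£300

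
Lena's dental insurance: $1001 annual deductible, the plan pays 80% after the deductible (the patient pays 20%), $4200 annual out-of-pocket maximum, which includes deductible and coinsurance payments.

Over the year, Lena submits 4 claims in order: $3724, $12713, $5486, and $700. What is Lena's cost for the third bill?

$111.80

#1 ($3724): $1001 finishes the deductible; $2723 goes to coinsurance; 20% of $2723 = $544.60. Cost to patient: $1545.60. OOP to date $1545.60.
#2 ($12713): 20% coinsurance on $12713 = $2542.60. Patient owes $2542.60 (running OOP $4088.20).
#3 ($5486): deductible met; 20% of $5486 = $1097.20. That would push OOP to $5185.40, over the $4200 cap, so patient pays $4200 − $4088.20 = $111.80.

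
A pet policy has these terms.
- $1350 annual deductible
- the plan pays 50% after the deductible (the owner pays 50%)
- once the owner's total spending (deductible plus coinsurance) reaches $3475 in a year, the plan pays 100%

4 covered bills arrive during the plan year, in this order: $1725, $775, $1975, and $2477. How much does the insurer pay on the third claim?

Claim 1 — $1725: $1350 finishes the deductible; $375 goes to coinsurance; owner's 50% is $187.50. Owner owes $1537.50 (running OOP $1537.50). Plan pays $1725 − $1537.50 = $187.50.
Claim 2 — $775: deductible met; 50% of $775 = $387.50. Cost to owner: $387.50. OOP to date $1925. Plan pays $775 − $387.50 = $387.50.
Claim 3 — $1975: deductible met; 50% of $1975 = $987.50. Owner owes $987.50 (running OOP $2912.50). Insurer: $1975 − $987.50 = $987.50.

$987.50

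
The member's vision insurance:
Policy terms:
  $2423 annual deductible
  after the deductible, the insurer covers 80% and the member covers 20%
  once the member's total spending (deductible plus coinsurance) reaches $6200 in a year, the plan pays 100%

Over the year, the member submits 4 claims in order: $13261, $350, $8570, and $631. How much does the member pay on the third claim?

Claim 1 — $13261: $2423 finishes the deductible; $10838 goes to coinsurance; 20% of $10838 = $2167.60. Cost to member: $4590.60. OOP to date $4590.60.
Claim 2 — $350: deductible met; 20% of $350 = $70. Member pays $70; OOP now $4660.60.
Claim 3 — $8570: deductible met; 20% of $8570 = $1714. That would push OOP to $6374.60, over the $6200 cap, so member pays $6200 − $4660.60 = $1539.40.

$1539.40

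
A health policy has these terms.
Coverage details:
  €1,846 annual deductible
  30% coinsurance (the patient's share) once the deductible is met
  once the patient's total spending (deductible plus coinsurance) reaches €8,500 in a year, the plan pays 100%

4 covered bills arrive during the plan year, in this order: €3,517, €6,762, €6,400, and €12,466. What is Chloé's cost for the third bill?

Bill 1, €3,517: deductible takes €1,846, €1,671 remains; coinsurance €1,671 × 30% = €501.30. Patient owes €2,347.30 (running OOP €2,347.30).
Bill 2, €6,762: 30% coinsurance on €6,762 = €2,028.60. Patient pays €2,028.60; OOP now €4,375.90.
Bill 3, €6,400: deductible met; 30% of €6,400 = €1,920. Cost to patient: €1,920. OOP to date €6,295.90.

€1,920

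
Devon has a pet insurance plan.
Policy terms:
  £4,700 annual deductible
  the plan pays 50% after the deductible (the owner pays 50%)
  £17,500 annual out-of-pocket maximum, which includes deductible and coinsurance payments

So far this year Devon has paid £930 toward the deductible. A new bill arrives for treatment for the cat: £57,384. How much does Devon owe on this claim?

£16,570

Deductible still to meet: £4,700 − £930 = £3,770.
After the £3,770 deductible portion, £57,384 − £3,770 = £53,614 is subject to coinsurance.
50% of £53,614 = £26,807 falls to the owner.
Owner responsibility before any cap: £3,770 + £26,807 = £30,577.
Year-to-date out-of-pocket would reach £930 + £30,577 = £31,507, above the £17,500 maximum, so the owner pays only £17,500 − £930 = £16,570.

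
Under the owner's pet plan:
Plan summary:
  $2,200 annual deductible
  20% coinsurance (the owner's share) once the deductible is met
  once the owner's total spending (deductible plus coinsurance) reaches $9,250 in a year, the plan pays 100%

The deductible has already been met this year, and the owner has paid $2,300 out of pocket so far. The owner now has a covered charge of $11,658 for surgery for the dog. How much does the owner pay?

With the deductible met, the entire $11,658 is subject to coinsurance.
Owner's 20% share of $11,658 is $2,331.60.
Cumulative spending $2,300 + $2,331.60 = $4,631.60 stays under the $9,250 maximum.

$2,331.60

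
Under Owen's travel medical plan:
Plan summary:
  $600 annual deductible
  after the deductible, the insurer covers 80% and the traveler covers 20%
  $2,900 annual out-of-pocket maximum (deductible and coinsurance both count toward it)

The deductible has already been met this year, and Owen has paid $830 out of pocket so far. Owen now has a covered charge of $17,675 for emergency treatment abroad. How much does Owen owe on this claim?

$2,070

With the deductible met, the entire $17,675 is subject to coinsurance.
Traveler's 20% share of $17,675 is $3,535.
Year-to-date out-of-pocket would reach $830 + $3,535 = $4,365, above the $2,900 maximum, so the traveler pays only $2,900 − $830 = $2,070.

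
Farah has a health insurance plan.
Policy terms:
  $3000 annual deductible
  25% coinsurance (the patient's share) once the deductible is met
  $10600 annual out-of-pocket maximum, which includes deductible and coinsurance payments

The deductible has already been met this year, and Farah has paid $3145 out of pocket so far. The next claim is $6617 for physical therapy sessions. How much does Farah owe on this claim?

The deductible is already satisfied, so the full bill goes to coinsurance.
25% of $6617 = $1654.25 falls to the patient.
Total out-of-pocket so far would be $3145 + $1654.25 = $4799.25, below the $10600 cap — no reduction.

$1654.25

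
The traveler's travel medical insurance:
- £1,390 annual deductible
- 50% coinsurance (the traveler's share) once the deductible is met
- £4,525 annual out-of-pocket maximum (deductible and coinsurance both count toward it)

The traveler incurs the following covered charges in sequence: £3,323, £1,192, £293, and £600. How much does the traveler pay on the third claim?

Bill 1, £3,323: £1,390 to deductible, leaving £1,933; coinsurance £1,933 × 50% = £966.50. Traveler owes £2,356.50 (running OOP £2,356.50).
Bill 2, £1,192: 50% coinsurance on £1,192 = £596. Traveler pays £596; OOP now £2,952.50.
Bill 3, £293: deductible already satisfied, so traveler's share is 50% × £293 = £146.50. Traveler pays £146.50; OOP now £3,099.

£146.50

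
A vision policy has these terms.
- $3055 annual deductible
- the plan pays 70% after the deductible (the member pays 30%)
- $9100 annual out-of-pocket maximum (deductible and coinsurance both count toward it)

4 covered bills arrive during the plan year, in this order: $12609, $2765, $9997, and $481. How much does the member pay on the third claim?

$2349.30

Claim 1 ($12609): deductible takes $3055, $9554 remains; member's 30% is $2866.20. Member owes $5921.20 (running OOP $5921.20).
Claim 2 ($2765): 30% coinsurance on $2765 = $829.50. Member pays $829.50; OOP now $6750.70.
Claim 3 ($9997): deductible met; 30% of $9997 = $2999.10. OOP would hit $9749.80 > $9100, so the cap limits the member to $9100 − $6750.70 = $2349.30.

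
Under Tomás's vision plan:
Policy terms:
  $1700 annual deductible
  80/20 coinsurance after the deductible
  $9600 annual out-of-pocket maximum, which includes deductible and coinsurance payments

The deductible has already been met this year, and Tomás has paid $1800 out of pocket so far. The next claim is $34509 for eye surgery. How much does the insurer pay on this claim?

With the deductible met, the entire $34509 is subject to coinsurance.
Member's 20% share of $34509 is $6901.80.
Year-to-date out-of-pocket becomes $1800 + $6901.80 = $8701.80, still under the $9600 maximum, so no cap applies.
The insurer covers the remainder: $34509 − $6901.80 = $27607.20.

$27607.20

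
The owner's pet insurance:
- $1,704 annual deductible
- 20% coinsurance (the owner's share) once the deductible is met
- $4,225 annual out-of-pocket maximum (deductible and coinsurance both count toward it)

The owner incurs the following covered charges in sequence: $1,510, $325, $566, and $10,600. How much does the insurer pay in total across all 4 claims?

Bill 1, $1,510: fully absorbed by the deductible. Cost to owner: $1,510. OOP to date $1,510. Plan pays $1,510 − $1,510 = $0.
Bill 2, $325: deductible takes $194, $131 remains; coinsurance $131 × 20% = $26.20. Cost to owner: $220.20. OOP to date $1,730.20. Plan pays $325 − $220.20 = $104.80.
Bill 3, $566: deductible met; 20% of $566 = $113.20. Owner pays $113.20; OOP now $1,843.40. Insurer: $566 − $113.20 = $452.80.
Bill 4, $10,600: 20% coinsurance on $10,600 = $2,120. Owner pays $2,120; OOP now $3,963.40. Plan pays $10,600 − $2,120 = $8,480.
Insurer total = bills − owner's total = $13,001 − $3,963.40 = $9,037.60.

$9,037.60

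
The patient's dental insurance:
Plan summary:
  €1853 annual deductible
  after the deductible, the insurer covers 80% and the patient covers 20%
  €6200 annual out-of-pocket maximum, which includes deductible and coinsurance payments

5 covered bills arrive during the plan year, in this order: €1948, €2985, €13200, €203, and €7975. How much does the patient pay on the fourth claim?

€40.60

Claim 1 (€1948): €1853 to deductible, leaving €95; 20% of €95 = €19. Patient owes €1872 (running OOP €1872).
Claim 2 (€2985): 20% coinsurance on €2985 = €597. Patient pays €597; OOP now €2469.
Claim 3 (€13200): deductible met; 20% of €13200 = €2640. Cost to patient: €2640. OOP to date €5109.
Claim 4 (€203): deductible already satisfied, so patient's share is 20% × €203 = €40.60. Patient owes €40.60 (running OOP €5149.60).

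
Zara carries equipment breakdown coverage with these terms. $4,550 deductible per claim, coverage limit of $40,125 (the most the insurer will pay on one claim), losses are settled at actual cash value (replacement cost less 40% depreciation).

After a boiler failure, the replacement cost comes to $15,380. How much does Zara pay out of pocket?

$10,702

Depreciate 40%: the covered value is $15,380 × 0.6 = $9,228.
Subtract the deductible: $9,228 − $4,550 = $4,678.
$4,678 is within the $40,125 limit, so the insurer pays $4,678.
Out of pocket: $15,380 − $4,678 = $10,702.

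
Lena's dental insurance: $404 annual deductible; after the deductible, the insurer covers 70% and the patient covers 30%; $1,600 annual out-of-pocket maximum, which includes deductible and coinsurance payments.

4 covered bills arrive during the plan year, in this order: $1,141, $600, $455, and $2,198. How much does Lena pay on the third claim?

#1 ($1,141): $404 finishes the deductible; $737 goes to coinsurance; 30% of $737 = $221.10. Patient owes $625.10 (running OOP $625.10).
#2 ($600): deductible already satisfied, so patient's share is 30% × $600 = $180. Patient pays $180; OOP now $805.10.
#3 ($455): deductible already satisfied, so patient's share is 30% × $455 = $136.50. Patient pays $136.50; OOP now $941.60.

$136.50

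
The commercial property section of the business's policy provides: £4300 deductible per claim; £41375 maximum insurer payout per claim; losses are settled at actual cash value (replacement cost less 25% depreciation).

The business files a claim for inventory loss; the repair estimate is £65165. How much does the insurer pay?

£41375

At 25% depreciation, ACV = £65165 − £16291.25 = £48873.75.
After the deductible, £48873.75 − £4300 = £44573.75 remains.
Since £44573.75 > £41375, the payout is capped at £41375.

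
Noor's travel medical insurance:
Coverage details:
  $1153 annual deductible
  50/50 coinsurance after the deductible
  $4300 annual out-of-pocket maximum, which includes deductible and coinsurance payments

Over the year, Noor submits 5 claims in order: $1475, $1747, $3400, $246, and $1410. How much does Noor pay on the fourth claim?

$123

Claim 1 — $1475: $1153 finishes the deductible; $322 goes to coinsurance; coinsurance $322 × 50% = $161. Traveler pays $1314; OOP now $1314.
Claim 2 — $1747: deductible met; 50% of $1747 = $873.50. Traveler pays $873.50; OOP now $2187.50.
Claim 3 — $3400: deductible already satisfied, so traveler's share is 50% × $3400 = $1700. Traveler owes $1700 (running OOP $3887.50).
Claim 4 — $246: 50% coinsurance on $246 = $123. Traveler pays $123; OOP now $4010.50.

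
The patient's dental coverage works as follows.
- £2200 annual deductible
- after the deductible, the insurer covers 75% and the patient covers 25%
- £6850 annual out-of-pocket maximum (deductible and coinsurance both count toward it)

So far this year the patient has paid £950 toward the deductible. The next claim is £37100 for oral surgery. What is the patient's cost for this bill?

£950 of the £2200 deductible is already met, leaving £1250.
The remaining £35850 (= £37100 − £1250) moves to coinsurance.
25% of £35850 = £8962.50 falls to the patient.
Patient responsibility before any cap: £1250 + £8962.50 = £10212.50.
That would bring total out-of-pocket to £11162.50, past the £6850 cap. The patient is capped at £6850 − £950 = £5900 on this claim.

£5900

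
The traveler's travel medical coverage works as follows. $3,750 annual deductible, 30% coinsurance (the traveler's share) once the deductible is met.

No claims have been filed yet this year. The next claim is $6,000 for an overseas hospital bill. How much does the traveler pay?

Deductible not yet touched, so the first $3,750 of the bill goes to the deductible.
That leaves $6,000 − $3,750 = $2,250 for coinsurance.
Traveler's 30% share of $2,250 is $675.
That puts the traveler's cost at $3,750 + $675 = $4,425.

$4,425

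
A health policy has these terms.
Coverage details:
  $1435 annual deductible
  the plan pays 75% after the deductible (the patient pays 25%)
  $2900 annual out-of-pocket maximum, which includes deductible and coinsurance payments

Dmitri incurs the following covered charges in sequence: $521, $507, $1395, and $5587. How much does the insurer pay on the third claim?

Claim 1 ($521): all of it applies to the deductible. Cost to patient: $521. OOP to date $521. Insurer: $521 − $521 = $0.
Claim 2 ($507): all of it applies to the deductible. Patient owes $507 (running OOP $1028). Plan pays $507 − $507 = $0.
Claim 3 ($1395): $407 to deductible, leaving $988; 25% of $988 = $247. Patient pays $654; OOP now $1682. Plan pays $1395 − $654 = $741.

$741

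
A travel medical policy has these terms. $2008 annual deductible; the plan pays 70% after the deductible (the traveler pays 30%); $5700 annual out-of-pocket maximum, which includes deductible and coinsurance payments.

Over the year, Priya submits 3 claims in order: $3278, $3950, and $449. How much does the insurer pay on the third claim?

#1 ($3278): deductible takes $2008, $1270 remains; coinsurance $1270 × 30% = $381. Cost to traveler: $2389. OOP to date $2389. Insurer: $3278 − $2389 = $889.
#2 ($3950): deductible already satisfied, so traveler's share is 30% × $3950 = $1185. Traveler owes $1185 (running OOP $3574). Insurer: $3950 − $1185 = $2765.
#3 ($449): deductible met; 30% of $449 = $134.70. Traveler pays $134.70; OOP now $3708.70. Plan pays $449 − $134.70 = $314.30.

$314.30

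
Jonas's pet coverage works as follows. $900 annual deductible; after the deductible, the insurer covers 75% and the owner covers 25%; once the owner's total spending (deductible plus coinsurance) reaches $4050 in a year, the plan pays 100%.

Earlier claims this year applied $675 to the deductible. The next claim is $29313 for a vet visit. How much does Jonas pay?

Remaining deductible: $900 − $675 = $225.
After the $225 deductible portion, $29313 − $225 = $29088 is subject to coinsurance.
Coinsurance: $29088 × 25% = $7272.
So the owner owes $225 + $7272 = $7497 before any cap.
That would bring total out-of-pocket to $8172, past the $4050 cap. The owner is capped at $4050 − $675 = $3375 on this claim.

$3375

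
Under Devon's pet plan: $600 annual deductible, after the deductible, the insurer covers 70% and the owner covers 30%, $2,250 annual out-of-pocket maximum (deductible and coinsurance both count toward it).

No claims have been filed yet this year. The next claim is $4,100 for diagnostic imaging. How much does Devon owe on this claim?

Nothing has been paid toward the $600 deductible, so the first $600 of this charge is applied there.
The remaining $3,500 (= $4,100 − $600) moves to coinsurance.
Owner's 30% share of $3,500 is $1,050.
So the owner owes $600 + $1,050 = $1,650 before any cap.
Cumulative spending $0 + $1,650 = $1,650 stays under the $2,250 maximum.

$1,650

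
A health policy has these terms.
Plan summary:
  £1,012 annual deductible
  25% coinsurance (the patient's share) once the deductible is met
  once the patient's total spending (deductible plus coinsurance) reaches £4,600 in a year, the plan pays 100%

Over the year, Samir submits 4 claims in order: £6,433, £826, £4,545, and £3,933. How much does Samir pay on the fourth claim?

Claim 1 — £6,433: £1,012 finishes the deductible; £5,421 goes to coinsurance; patient's 25% is £1,355.25. Patient pays £2,367.25; OOP now £2,367.25.
Claim 2 — £826: deductible met; 25% of £826 = £206.50. Patient pays £206.50; OOP now £2,573.75.
Claim 3 — £4,545: deductible met; 25% of £4,545 = £1,136.25. Cost to patient: £1,136.25. OOP to date £3,710.
Claim 4 — £3,933: 25% coinsurance on £3,933 = £983.25. Adding that to £3,710 gives £4,693.25, past the £4,600 cap; patient pays only £4,600 − £3,710 = £890.

£890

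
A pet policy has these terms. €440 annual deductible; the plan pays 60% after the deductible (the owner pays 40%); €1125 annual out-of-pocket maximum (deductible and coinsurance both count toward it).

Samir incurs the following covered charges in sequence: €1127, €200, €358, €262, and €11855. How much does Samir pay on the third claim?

€143.20

Claim 1 — €1127: €440 to deductible, leaving €687; 40% of €687 = €274.80. Owner pays €714.80; OOP now €714.80.
Claim 2 — €200: 40% coinsurance on €200 = €80. Cost to owner: €80. OOP to date €794.80.
Claim 3 — €358: deductible met; 40% of €358 = €143.20. Cost to owner: €143.20. OOP to date €938.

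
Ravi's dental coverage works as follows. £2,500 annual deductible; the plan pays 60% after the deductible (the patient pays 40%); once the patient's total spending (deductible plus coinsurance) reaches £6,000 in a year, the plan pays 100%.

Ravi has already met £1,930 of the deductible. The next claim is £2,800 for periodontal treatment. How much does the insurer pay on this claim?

£1,338

Remaining deductible: £2,500 − £1,930 = £570.
The remaining £2,230 (= £2,800 − £570) moves to coinsurance.
40% of £2,230 = £892 falls to the patient.
So the patient owes £570 + £892 = £1,462 before any cap.
Year-to-date out-of-pocket becomes £1,930 + £1,462 = £3,392, still under the £6,000 maximum, so no cap applies.
Insurer pays the balance: £2,800 − £1,462 = £1,338.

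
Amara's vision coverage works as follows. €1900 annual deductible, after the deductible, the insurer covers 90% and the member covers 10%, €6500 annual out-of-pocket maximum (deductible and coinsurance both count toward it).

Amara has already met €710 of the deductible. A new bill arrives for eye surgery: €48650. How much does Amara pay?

Remaining deductible: €1900 − €710 = €1190.
That leaves €48650 − €1190 = €47460 for coinsurance.
10% of €47460 = €4746 falls to the member.
So the member owes €1190 + €4746 = €5936 before any cap.
Adding €5936 to the €710 already spent would give €6646, which exceeds the €6500 cap; the member pays just €6500 − €710 = €5790.

€5790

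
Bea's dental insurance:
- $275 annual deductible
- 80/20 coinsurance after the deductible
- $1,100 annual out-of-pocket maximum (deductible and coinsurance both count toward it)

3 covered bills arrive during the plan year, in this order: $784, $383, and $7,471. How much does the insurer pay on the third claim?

Claim 1 ($784): deductible takes $275, $509 remains; 20% of $509 = $101.80. Patient pays $376.80; OOP now $376.80. Insurer: $784 − $376.80 = $407.20.
Claim 2 ($383): 20% coinsurance on $383 = $76.60. Cost to patient: $76.60. OOP to date $453.40. Insurer: $383 − $76.60 = $306.40.
Claim 3 ($7,471): deductible met; 20% of $7,471 = $1,494.20. Adding that to $453.40 gives $1,947.60, past the $1,100 cap; patient pays only $1,100 − $453.40 = $646.60. Plan pays $7,471 − $646.60 = $6,824.40.

$6,824.40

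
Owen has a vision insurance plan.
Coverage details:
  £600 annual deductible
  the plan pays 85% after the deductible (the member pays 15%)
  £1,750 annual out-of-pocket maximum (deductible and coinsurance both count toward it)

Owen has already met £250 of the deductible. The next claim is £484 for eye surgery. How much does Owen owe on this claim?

£370.10

Remaining deductible: £600 − £250 = £350.
After the £350 deductible portion, £484 − £350 = £134 is subject to coinsurance.
Coinsurance: £134 × 15% = £20.10.
Member responsibility before any cap: £350 + £20.10 = £370.10.
Total out-of-pocket so far would be £250 + £370.10 = £620.10, below the £1,750 cap — no reduction.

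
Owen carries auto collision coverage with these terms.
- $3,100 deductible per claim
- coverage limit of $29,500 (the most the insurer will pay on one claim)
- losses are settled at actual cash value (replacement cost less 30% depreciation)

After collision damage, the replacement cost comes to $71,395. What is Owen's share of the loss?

At 30% depreciation, ACV = $71,395 − $21,418.50 = $49,976.50.
After the deductible, $49,976.50 − $3,100 = $46,876.50 remains.
Since $46,876.50 > $29,500, the payout is capped at $29,500.
The driver bears the rest of the original loss: $71,395 − $29,500 = $41,895.

$41,895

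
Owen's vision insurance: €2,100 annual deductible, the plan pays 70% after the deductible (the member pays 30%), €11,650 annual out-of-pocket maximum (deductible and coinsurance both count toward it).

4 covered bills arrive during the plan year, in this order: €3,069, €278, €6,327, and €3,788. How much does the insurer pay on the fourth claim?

€2,651.60

Claim 1 (€3,069): €2,100 finishes the deductible; €969 goes to coinsurance; 30% of €969 = €290.70. Member owes €2,390.70 (running OOP €2,390.70). Insurer: €3,069 − €2,390.70 = €678.30.
Claim 2 (€278): deductible met; 30% of €278 = €83.40. Member pays €83.40; OOP now €2,474.10. Insurer: €278 − €83.40 = €194.60.
Claim 3 (€6,327): deductible already satisfied, so member's share is 30% × €6,327 = €1,898.10. Cost to member: €1,898.10. OOP to date €4,372.20. Plan pays €6,327 − €1,898.10 = €4,428.90.
Claim 4 (€3,788): deductible already satisfied, so member's share is 30% × €3,788 = €1,136.40. Member owes €1,136.40 (running OOP €5,508.60). Plan pays €3,788 − €1,136.40 = €2,651.60.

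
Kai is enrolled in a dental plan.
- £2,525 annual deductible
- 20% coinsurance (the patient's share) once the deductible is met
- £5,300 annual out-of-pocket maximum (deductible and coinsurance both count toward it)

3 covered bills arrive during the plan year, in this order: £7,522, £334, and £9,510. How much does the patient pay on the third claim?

Claim 1 — £7,522: £2,525 finishes the deductible; £4,997 goes to coinsurance; patient's 20% is £999.40. Patient pays £3,524.40; OOP now £3,524.40.
Claim 2 — £334: deductible met; 20% of £334 = £66.80. Cost to patient: £66.80. OOP to date £3,591.20.
Claim 3 — £9,510: 20% coinsurance on £9,510 = £1,902. OOP would hit £5,493.20 > £5,300, so the cap limits the patient to £5,300 − £3,591.20 = £1,708.80.

£1,708.80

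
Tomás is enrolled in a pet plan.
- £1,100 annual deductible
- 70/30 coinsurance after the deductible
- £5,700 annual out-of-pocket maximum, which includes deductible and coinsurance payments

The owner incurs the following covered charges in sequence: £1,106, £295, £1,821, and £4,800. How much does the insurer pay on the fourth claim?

£3,360

#1 (£1,106): £1,100 finishes the deductible; £6 goes to coinsurance; 30% of £6 = £1.80. Owner owes £1,101.80 (running OOP £1,101.80). Insurer: £1,106 − £1,101.80 = £4.20.
#2 (£295): deductible met; 30% of £295 = £88.50. Cost to owner: £88.50. OOP to date £1,190.30. Plan pays £295 − £88.50 = £206.50.
#3 (£1,821): deductible already satisfied, so owner's share is 30% × £1,821 = £546.30. Owner owes £546.30 (running OOP £1,736.60). Plan pays £1,821 − £546.30 = £1,274.70.
#4 (£4,800): 30% coinsurance on £4,800 = £1,440. Cost to owner: £1,440. OOP to date £3,176.60. Plan pays £4,800 − £1,440 = £3,360.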